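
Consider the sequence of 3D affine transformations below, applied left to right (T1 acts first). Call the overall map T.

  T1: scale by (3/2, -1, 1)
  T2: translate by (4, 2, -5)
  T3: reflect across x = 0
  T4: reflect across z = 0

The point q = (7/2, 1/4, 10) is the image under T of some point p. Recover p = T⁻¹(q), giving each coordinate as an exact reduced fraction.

p = (-5, 7/4, -5)

T1 = [3/2 0 0 0; 0 -1 0 0; 0 0 1 0; 0 0 0 1]
T2·T1 = [3/2 0 0 4; 0 -1 0 2; 0 0 1 -5; 0 0 0 1]
T3·…·T1 = [-3/2 0 0 -4; 0 -1 0 2; 0 0 1 -5; 0 0 0 1]
T4·…·T1 = [-3/2 0 0 -4; 0 -1 0 2; 0 0 -1 5; 0 0 0 1]
det M = -3/2; M⁻¹ = [-2/3 0 0 -8/3; 0 -1 0 2; 0 0 -1 5; 0 0 0 1]
M⁻¹ · (7/2, 1/4, 10)ᵀ = (-5, 7/4, -5)ᵀ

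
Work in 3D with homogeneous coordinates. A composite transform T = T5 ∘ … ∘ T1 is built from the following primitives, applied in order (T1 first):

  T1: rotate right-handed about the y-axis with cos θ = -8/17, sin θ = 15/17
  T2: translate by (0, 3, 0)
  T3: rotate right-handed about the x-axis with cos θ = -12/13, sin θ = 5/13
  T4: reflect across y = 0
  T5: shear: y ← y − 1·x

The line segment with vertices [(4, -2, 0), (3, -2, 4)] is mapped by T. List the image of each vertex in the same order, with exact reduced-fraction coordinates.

image vertices: (-32/17, 320/221, 805/221), (36/17, -649/221, 1009/221)

T1 rotate right-handed about the y-axis with cos θ = -8/17, sin θ = 15/17: (4, -2, 0) → (-32/17, -2, -60/17); (3, -2, 4) → (36/17, -2, -77/17)
T2 translate by (0, 3, 0): (-32/17, -2, -60/17) → (-32/17, 1, -60/17); (36/17, -2, -77/17) → (36/17, 1, -77/17)
T3 rotate right-handed about the x-axis with cos θ = -12/13, sin θ = 5/13: (-32/17, 1, -60/17) → (-32/17, 96/221, 805/221); (36/17, 1, -77/17) → (36/17, 181/221, 1009/221)
T4 reflect across y = 0: (-32/17, 96/221, 805/221) → (-32/17, -96/221, 805/221); (36/17, 181/221, 1009/221) → (36/17, -181/221, 1009/221)
T5 shear: y ← y − 1·x: (-32/17, -96/221, 805/221) → (-32/17, 320/221, 805/221); (36/17, -181/221, 1009/221) → (36/17, -649/221, 1009/221)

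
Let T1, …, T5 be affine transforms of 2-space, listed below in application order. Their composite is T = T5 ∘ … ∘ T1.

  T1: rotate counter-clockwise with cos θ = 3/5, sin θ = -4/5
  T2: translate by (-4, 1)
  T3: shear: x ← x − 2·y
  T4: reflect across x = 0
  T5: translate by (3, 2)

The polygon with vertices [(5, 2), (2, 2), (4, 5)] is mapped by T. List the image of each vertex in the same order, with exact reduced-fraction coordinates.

image vertices: (-6/5, 1/5), (27/5, 13/5), (11/5, 14/5)

T1 rotate counter-clockwise with cos θ = 3/5, sin θ = -4/5: (5, 2) → (23/5, -14/5); (2, 2) → (14/5, -2/5); (4, 5) → (32/5, -1/5)
T2 translate by (-4, 1): (23/5, -14/5) → (3/5, -9/5); (14/5, -2/5) → (-6/5, 3/5); (32/5, -1/5) → (12/5, 4/5)
T3 shear: x ← x − 2·y: (3/5, -9/5) → (21/5, -9/5); (-6/5, 3/5) → (-12/5, 3/5); (12/5, 4/5) → (4/5, 4/5)
T4 reflect across x = 0: (21/5, -9/5) → (-21/5, -9/5); (-12/5, 3/5) → (12/5, 3/5); (4/5, 4/5) → (-4/5, 4/5)
T5 translate by (3, 2): (-21/5, -9/5) → (-6/5, 1/5); (12/5, 3/5) → (27/5, 13/5); (-4/5, 4/5) → (11/5, 14/5)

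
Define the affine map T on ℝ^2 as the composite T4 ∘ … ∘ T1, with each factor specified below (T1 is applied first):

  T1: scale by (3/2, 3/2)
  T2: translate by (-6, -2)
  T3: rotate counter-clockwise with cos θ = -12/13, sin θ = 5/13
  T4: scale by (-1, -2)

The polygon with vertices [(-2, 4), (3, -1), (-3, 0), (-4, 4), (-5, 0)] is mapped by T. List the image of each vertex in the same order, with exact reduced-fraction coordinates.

T1 scale by (3/2, 3/2): (-2, 4) → (-3, 6); (3, -1) → (9/2, -3/2); (-3, 0) → (-9/2, 0); (-4, 4) → (-6, 6); (-5, 0) → (-15/2, 0)
T2 translate by (-6, -2): (-3, 6) → (-9, 4); (9/2, -3/2) → (-3/2, -7/2); (-9/2, 0) → (-21/2, -2); (-6, 6) → (-12, 4); (-15/2, 0) → (-27/2, -2)
T3 rotate counter-clockwise with cos θ = -12/13, sin θ = 5/13: (-9, 4) → (88/13, -93/13); (-3/2, -7/2) → (71/26, 69/26); (-21/2, -2) → (136/13, -57/26); (-12, 4) → (124/13, -108/13); (-27/2, -2) → (172/13, -87/26)
T4 scale by (-1, -2): (88/13, -93/13) → (-88/13, 186/13); (71/26, 69/26) → (-71/26, -69/13); (136/13, -57/26) → (-136/13, 57/13); (124/13, -108/13) → (-124/13, 216/13); (172/13, -87/26) → (-172/13, 87/13)

image vertices: (-88/13, 186/13), (-71/26, -69/13), (-136/13, 57/13), (-124/13, 216/13), (-172/13, 87/13)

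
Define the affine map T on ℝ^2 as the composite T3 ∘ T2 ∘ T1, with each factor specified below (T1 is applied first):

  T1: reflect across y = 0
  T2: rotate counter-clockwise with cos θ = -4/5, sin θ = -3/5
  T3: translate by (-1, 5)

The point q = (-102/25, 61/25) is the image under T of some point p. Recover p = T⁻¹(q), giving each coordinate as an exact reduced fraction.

T1 = [1 0 0; 0 -1 0; 0 0 1]
T2·T1 = [-4/5 -3/5 0; -3/5 4/5 0; 0 0 1]
T3·…·T1 = [-4/5 -3/5 -1; -3/5 4/5 5; 0 0 1]
det M = -1; M⁻¹ = [-4/5 -3/5 11/5; -3/5 4/5 -23/5; 0 0 1]
M⁻¹ · (-102/25, 61/25)ᵀ = (4, -1/5)ᵀ

p = (4, -1/5)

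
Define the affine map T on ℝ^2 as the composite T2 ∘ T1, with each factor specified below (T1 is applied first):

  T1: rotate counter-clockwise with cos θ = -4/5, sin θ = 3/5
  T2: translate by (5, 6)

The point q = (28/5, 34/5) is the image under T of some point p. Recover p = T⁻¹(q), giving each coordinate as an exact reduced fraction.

p = (0, -1)

T1 = [-4/5 -3/5 0; 3/5 -4/5 0; 0 0 1]
T2·T1 = [-4/5 -3/5 5; 3/5 -4/5 6; 0 0 1]
det M = 1; M⁻¹ = [-4/5 3/5 2/5; -3/5 -4/5 39/5; 0 0 1]
M⁻¹ · (28/5, 34/5)ᵀ = (0, -1)ᵀ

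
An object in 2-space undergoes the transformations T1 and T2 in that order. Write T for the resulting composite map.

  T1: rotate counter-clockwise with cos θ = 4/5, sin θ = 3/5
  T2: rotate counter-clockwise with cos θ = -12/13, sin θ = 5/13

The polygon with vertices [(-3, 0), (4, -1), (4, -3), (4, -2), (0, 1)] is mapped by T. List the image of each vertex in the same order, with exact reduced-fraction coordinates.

image vertices: (189/65, 48/65), (-268/65, -1/65), (-60/13, 25/13), (-284/65, 62/65), (16/65, -63/65)

T1 rotate counter-clockwise with cos θ = 4/5, sin θ = 3/5: (-3, 0) → (-12/5, -9/5); (4, -1) → (19/5, 8/5); (4, -3) → (5, 0); (4, -2) → (22/5, 4/5); (0, 1) → (-3/5, 4/5)
T2 rotate counter-clockwise with cos θ = -12/13, sin θ = 5/13: (-12/5, -9/5) → (189/65, 48/65); (19/5, 8/5) → (-268/65, -1/65); (5, 0) → (-60/13, 25/13); (22/5, 4/5) → (-284/65, 62/65); (-3/5, 4/5) → (16/65, -63/65)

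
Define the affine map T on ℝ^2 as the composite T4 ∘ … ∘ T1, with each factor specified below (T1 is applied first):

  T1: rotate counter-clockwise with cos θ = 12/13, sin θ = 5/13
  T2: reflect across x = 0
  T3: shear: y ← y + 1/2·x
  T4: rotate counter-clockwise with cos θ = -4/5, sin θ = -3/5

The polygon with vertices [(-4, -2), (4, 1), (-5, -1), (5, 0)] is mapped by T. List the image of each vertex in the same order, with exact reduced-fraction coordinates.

image vertices: (-227/65, -14/65), (407/130, 87/65), (-497/130, -127/65), (45/13, 40/13)

T1 rotate counter-clockwise with cos θ = 12/13, sin θ = 5/13: (-4, -2) → (-38/13, -44/13); (4, 1) → (43/13, 32/13); (-5, -1) → (-55/13, -37/13); (5, 0) → (60/13, 25/13)
T2 reflect across x = 0: (-38/13, -44/13) → (38/13, -44/13); (43/13, 32/13) → (-43/13, 32/13); (-55/13, -37/13) → (55/13, -37/13); (60/13, 25/13) → (-60/13, 25/13)
T3 shear: y ← y + 1/2·x: (38/13, -44/13) → (38/13, -25/13); (-43/13, 32/13) → (-43/13, 21/26); (55/13, -37/13) → (55/13, -19/26); (-60/13, 25/13) → (-60/13, -5/13)
T4 rotate counter-clockwise with cos θ = -4/5, sin θ = -3/5: (38/13, -25/13) → (-227/65, -14/65); (-43/13, 21/26) → (407/130, 87/65); (55/13, -19/26) → (-497/130, -127/65); (-60/13, -5/13) → (45/13, 40/13)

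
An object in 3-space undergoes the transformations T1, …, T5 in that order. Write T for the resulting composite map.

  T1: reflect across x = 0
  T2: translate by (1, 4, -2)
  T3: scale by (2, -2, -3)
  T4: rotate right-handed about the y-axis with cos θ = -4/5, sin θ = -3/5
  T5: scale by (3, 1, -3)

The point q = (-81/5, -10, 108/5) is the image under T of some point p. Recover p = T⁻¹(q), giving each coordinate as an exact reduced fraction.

T1 = [-1 0 0 0; 0 1 0 0; 0 0 1 0; 0 0 0 1]
T2·T1 = [-1 0 0 1; 0 1 0 4; 0 0 1 -2; 0 0 0 1]
T3·…·T1 = [-2 0 0 2; 0 -2 0 -8; 0 0 -3 6; 0 0 0 1]
T4·…·T1 = [8/5 0 9/5 -26/5; 0 -2 0 -8; -6/5 0 12/5 -18/5; 0 0 0 1]
T5·…·T1 = [24/5 0 27/5 -78/5; 0 -2 0 -8; 18/5 0 -36/5 54/5; 0 0 0 1]
det M = 108; M⁻¹ = [2/15 0 1/10 1; 0 -1/2 0 -4; 1/15 0 -4/45 2; 0 0 0 1]
M⁻¹ · (-81/5, -10, 108/5)ᵀ = (1, 1, -1)ᵀ

p = (1, 1, -1)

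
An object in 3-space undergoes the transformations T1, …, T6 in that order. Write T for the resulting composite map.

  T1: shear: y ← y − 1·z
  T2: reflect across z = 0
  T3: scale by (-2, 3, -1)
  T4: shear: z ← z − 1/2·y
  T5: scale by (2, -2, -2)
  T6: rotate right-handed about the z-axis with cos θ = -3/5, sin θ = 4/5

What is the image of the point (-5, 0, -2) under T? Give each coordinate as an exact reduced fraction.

T(p) = (-12/5, 116/5, 10)

T1 shear: y ← y − 1·z: (-5, 0, -2) → (-5, 2, -2)
T2 reflect across z = 0: (-5, 2, -2) → (-5, 2, 2)
T3 scale by (-2, 3, -1): (-5, 2, 2) → (10, 6, -2)
T4 shear: z ← z − 1/2·y: (10, 6, -2) → (10, 6, -5)
T5 scale by (2, -2, -2): (10, 6, -5) → (20, -12, 10)
T6 rotate right-handed about the z-axis with cos θ = -3/5, sin θ = 4/5: (20, -12, 10) → (-12/5, 116/5, 10)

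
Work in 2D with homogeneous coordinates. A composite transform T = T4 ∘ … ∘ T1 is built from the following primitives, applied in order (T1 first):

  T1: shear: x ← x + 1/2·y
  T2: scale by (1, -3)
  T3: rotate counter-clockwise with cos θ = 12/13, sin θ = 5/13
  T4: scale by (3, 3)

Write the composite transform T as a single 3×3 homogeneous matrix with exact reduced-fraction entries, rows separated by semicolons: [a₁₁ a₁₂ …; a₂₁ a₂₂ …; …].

T = [36/13 63/13 0; 15/13 -201/26 0; 0 0 1]

T1 = [1 1/2 0; 0 1 0; 0 0 1]
T2·T1 = [1 1/2 0; 0 -3 0; 0 0 1]
T3·…·T1 = [12/13 21/13 0; 5/13 -67/26 0; 0 0 1]
T4·…·T1 = [36/13 63/13 0; 15/13 -201/26 0; 0 0 1]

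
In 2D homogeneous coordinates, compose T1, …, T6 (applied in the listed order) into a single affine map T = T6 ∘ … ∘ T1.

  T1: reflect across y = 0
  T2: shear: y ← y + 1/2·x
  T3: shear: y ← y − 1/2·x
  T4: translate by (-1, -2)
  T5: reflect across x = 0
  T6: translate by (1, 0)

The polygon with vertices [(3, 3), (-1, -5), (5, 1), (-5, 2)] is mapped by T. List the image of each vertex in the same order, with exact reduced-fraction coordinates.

T1 reflect across y = 0: (3, 3) → (3, -3); (-1, -5) → (-1, 5); (5, 1) → (5, -1); (-5, 2) → (-5, -2)
T2 shear: y ← y + 1/2·x: (3, -3) → (3, -3/2); (-1, 5) → (-1, 9/2); (5, -1) → (5, 3/2); (-5, -2) → (-5, -9/2)
T3 shear: y ← y − 1/2·x: (3, -3/2) → (3, -3); (-1, 9/2) → (-1, 5); (5, 3/2) → (5, -1); (-5, -9/2) → (-5, -2)
T4 translate by (-1, -2): (3, -3) → (2, -5); (-1, 5) → (-2, 3); (5, -1) → (4, -3); (-5, -2) → (-6, -4)
T5 reflect across x = 0: (2, -5) → (-2, -5); (-2, 3) → (2, 3); (4, -3) → (-4, -3); (-6, -4) → (6, -4)
T6 translate by (1, 0): (-2, -5) → (-1, -5); (2, 3) → (3, 3); (-4, -3) → (-3, -3); (6, -4) → (7, -4)

image vertices: (-1, -5), (3, 3), (-3, -3), (7, -4)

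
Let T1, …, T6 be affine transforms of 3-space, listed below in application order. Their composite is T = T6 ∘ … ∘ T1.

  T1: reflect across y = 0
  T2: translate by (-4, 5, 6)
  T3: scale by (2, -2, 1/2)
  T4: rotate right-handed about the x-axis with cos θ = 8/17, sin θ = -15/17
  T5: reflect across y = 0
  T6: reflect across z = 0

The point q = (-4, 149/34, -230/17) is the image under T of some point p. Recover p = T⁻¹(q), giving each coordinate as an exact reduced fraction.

p = (2, -2, -1)

T1 = [1 0 0 0; 0 -1 0 0; 0 0 1 0; 0 0 0 1]
T2·T1 = [1 0 0 -4; 0 -1 0 5; 0 0 1 6; 0 0 0 1]
T3·…·T1 = [2 0 0 -8; 0 2 0 -10; 0 0 1/2 3; 0 0 0 1]
T4·…·T1 = [2 0 0 -8; 0 16/17 15/34 -35/17; 0 -30/17 4/17 174/17; 0 0 0 1]
T5·…·T1 = [2 0 0 -8; 0 -16/17 -15/34 35/17; 0 -30/17 4/17 174/17; 0 0 0 1]
T6·…·T1 = [2 0 0 -8; 0 -16/17 -15/34 35/17; 0 30/17 -4/17 -174/17; 0 0 0 1]
det M = 2; M⁻¹ = [1/2 0 0 4; 0 -4/17 15/34 5; 0 -30/17 -16/17 -6; 0 0 0 1]
M⁻¹ · (-4, 149/34, -230/17)ᵀ = (2, -2, -1)ᵀ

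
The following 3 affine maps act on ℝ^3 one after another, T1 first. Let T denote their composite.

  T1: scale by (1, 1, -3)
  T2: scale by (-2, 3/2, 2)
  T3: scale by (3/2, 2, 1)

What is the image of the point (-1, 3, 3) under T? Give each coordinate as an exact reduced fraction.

T1 scale by (1, 1, -3): (-1, 3, 3) → (-1, 3, -9)
T2 scale by (-2, 3/2, 2): (-1, 3, -9) → (2, 9/2, -18)
T3 scale by (3/2, 2, 1): (2, 9/2, -18) → (3, 9, -18)

T(p) = (3, 9, -18)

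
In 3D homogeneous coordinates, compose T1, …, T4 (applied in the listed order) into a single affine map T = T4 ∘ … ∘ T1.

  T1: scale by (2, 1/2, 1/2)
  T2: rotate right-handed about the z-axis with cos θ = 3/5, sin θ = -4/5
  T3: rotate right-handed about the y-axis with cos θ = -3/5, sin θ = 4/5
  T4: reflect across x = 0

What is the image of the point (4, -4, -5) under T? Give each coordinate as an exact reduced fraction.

T1 scale by (2, 1/2, 1/2): (4, -4, -5) → (8, -2, -5/2)
T2 rotate right-handed about the z-axis with cos θ = 3/5, sin θ = -4/5: (8, -2, -5/2) → (16/5, -38/5, -5/2)
T3 rotate right-handed about the y-axis with cos θ = -3/5, sin θ = 4/5: (16/5, -38/5, -5/2) → (-98/25, -38/5, -53/50)
T4 reflect across x = 0: (-98/25, -38/5, -53/50) → (98/25, -38/5, -53/50)

T(p) = (98/25, -38/5, -53/50)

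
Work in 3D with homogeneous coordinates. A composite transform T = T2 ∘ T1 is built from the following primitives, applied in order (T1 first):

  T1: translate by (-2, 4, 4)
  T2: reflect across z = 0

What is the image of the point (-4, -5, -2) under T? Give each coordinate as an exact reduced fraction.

T1 translate by (-2, 4, 4): (-4, -5, -2) → (-6, -1, 2)
T2 reflect across z = 0: (-6, -1, 2) → (-6, -1, -2)

T(p) = (-6, -1, -2)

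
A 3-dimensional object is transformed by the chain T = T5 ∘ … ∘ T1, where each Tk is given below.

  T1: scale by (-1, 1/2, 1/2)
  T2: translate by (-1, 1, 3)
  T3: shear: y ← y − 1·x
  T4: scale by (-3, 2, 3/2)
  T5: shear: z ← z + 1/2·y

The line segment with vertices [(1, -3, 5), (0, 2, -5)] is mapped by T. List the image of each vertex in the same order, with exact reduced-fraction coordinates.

T1 scale by (-1, 1/2, 1/2): (1, -3, 5) → (-1, -3/2, 5/2); (0, 2, -5) → (0, 1, -5/2)
T2 translate by (-1, 1, 3): (-1, -3/2, 5/2) → (-2, -1/2, 11/2); (0, 1, -5/2) → (-1, 2, 1/2)
T3 shear: y ← y − 1·x: (-2, -1/2, 11/2) → (-2, 3/2, 11/2); (-1, 2, 1/2) → (-1, 3, 1/2)
T4 scale by (-3, 2, 3/2): (-2, 3/2, 11/2) → (6, 3, 33/4); (-1, 3, 1/2) → (3, 6, 3/4)
T5 shear: z ← z + 1/2·y: (6, 3, 33/4) → (6, 3, 39/4); (3, 6, 3/4) → (3, 6, 15/4)

image vertices: (6, 3, 39/4), (3, 6, 15/4)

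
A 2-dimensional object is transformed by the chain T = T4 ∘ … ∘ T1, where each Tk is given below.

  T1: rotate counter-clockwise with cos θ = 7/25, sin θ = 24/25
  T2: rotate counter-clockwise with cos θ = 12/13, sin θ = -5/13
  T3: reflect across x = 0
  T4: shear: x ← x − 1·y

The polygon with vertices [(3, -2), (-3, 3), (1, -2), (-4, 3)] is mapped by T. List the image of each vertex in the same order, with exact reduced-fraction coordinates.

T1 rotate counter-clockwise with cos θ = 7/25, sin θ = 24/25: (3, -2) → (69/25, 58/25); (-3, 3) → (-93/25, -51/25); (1, -2) → (11/5, 2/5); (-4, 3) → (-4, -3)
T2 rotate counter-clockwise with cos θ = 12/13, sin θ = -5/13: (69/25, 58/25) → (86/25, 27/25); (-93/25, -51/25) → (-1371/325, -147/325); (11/5, 2/5) → (142/65, -31/65); (-4, -3) → (-63/13, -16/13)
T3 reflect across x = 0: (86/25, 27/25) → (-86/25, 27/25); (-1371/325, -147/325) → (1371/325, -147/325); (142/65, -31/65) → (-142/65, -31/65); (-63/13, -16/13) → (63/13, -16/13)
T4 shear: x ← x − 1·y: (-86/25, 27/25) → (-113/25, 27/25); (1371/325, -147/325) → (1518/325, -147/325); (-142/65, -31/65) → (-111/65, -31/65); (63/13, -16/13) → (79/13, -16/13)

image vertices: (-113/25, 27/25), (1518/325, -147/325), (-111/65, -31/65), (79/13, -16/13)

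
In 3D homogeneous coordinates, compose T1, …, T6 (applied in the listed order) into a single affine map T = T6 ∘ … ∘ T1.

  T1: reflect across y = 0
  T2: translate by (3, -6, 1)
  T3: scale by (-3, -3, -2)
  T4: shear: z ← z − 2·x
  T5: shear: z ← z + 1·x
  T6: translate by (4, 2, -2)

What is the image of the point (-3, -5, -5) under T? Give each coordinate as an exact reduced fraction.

T1 reflect across y = 0: (-3, -5, -5) → (-3, 5, -5)
T2 translate by (3, -6, 1): (-3, 5, -5) → (0, -1, -4)
T3 scale by (-3, -3, -2): (0, -1, -4) → (0, 3, 8)
T4 shear: z ← z − 2·x: (0, 3, 8) → (0, 3, 8)
T5 shear: z ← z + 1·x: (0, 3, 8) → (0, 3, 8)
T6 translate by (4, 2, -2): (0, 3, 8) → (4, 5, 6)

T(p) = (4, 5, 6)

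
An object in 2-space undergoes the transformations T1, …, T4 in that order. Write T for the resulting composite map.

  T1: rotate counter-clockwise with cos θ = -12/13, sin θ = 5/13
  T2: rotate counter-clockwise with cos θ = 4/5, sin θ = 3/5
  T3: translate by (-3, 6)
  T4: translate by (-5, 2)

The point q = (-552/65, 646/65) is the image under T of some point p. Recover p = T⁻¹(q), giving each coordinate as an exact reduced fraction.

p = (0, -2)

T1 = [-12/13 -5/13 0; 5/13 -12/13 0; 0 0 1]
T2·T1 = [-63/65 16/65 0; -16/65 -63/65 0; 0 0 1]
T3·…·T1 = [-63/65 16/65 -3; -16/65 -63/65 6; 0 0 1]
T4·…·T1 = [-63/65 16/65 -8; -16/65 -63/65 8; 0 0 1]
det M = 1; M⁻¹ = [-63/65 -16/65 -376/65; 16/65 -63/65 632/65; 0 0 1]
M⁻¹ · (-552/65, 646/65)ᵀ = (0, -2)ᵀ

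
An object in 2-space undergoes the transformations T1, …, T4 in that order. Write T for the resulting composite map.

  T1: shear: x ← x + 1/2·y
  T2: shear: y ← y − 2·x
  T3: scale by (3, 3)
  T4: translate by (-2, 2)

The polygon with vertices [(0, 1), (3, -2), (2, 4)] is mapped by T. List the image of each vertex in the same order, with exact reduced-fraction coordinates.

image vertices: (-1/2, 2), (4, -16), (10, -10)

T1 shear: x ← x + 1/2·y: (0, 1) → (1/2, 1); (3, -2) → (2, -2); (2, 4) → (4, 4)
T2 shear: y ← y − 2·x: (1/2, 1) → (1/2, 0); (2, -2) → (2, -6); (4, 4) → (4, -4)
T3 scale by (3, 3): (1/2, 0) → (3/2, 0); (2, -6) → (6, -18); (4, -4) → (12, -12)
T4 translate by (-2, 2): (3/2, 0) → (-1/2, 2); (6, -18) → (4, -16); (12, -12) → (10, -10)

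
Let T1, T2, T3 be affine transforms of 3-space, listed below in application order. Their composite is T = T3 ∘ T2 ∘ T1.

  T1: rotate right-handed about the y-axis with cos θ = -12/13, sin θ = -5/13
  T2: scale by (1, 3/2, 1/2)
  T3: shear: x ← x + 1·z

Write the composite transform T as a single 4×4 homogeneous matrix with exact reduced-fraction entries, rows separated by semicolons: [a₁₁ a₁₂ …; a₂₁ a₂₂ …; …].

T1 = [-12/13 0 -5/13 0; 0 1 0 0; 5/13 0 -12/13 0; 0 0 0 1]
T2·T1 = [-12/13 0 -5/13 0; 0 3/2 0 0; 5/26 0 -6/13 0; 0 0 0 1]
T3·…·T1 = [-19/26 0 -11/13 0; 0 3/2 0 0; 5/26 0 -6/13 0; 0 0 0 1]

T = [-19/26 0 -11/13 0; 0 3/2 0 0; 5/26 0 -6/13 0; 0 0 0 1]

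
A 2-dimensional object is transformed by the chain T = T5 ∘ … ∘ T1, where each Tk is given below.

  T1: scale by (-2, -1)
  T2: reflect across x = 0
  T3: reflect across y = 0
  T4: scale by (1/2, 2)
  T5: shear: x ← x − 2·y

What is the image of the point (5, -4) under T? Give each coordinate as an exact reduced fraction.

T1 scale by (-2, -1): (5, -4) → (-10, 4)
T2 reflect across x = 0: (-10, 4) → (10, 4)
T3 reflect across y = 0: (10, 4) → (10, -4)
T4 scale by (1/2, 2): (10, -4) → (5, -8)
T5 shear: x ← x − 2·y: (5, -8) → (21, -8)

T(p) = (21, -8)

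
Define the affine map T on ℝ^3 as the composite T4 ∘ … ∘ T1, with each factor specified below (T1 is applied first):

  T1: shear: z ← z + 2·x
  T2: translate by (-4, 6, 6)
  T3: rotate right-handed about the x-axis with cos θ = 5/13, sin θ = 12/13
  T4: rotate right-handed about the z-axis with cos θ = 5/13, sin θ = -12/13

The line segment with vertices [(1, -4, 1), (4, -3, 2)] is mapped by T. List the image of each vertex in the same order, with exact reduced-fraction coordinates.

T1 shear: z ← z + 2·x: (1, -4, 1) → (1, -4, 3); (4, -3, 2) → (4, -3, 10)
T2 translate by (-4, 6, 6): (1, -4, 3) → (-3, 2, 9); (4, -3, 10) → (0, 3, 16)
T3 rotate right-handed about the x-axis with cos θ = 5/13, sin θ = 12/13: (-3, 2, 9) → (-3, -98/13, 69/13); (0, 3, 16) → (0, -177/13, 116/13)
T4 rotate right-handed about the z-axis with cos θ = 5/13, sin θ = -12/13: (-3, -98/13, 69/13) → (-1371/169, -22/169, 69/13); (0, -177/13, 116/13) → (-2124/169, -885/169, 116/13)

image vertices: (-1371/169, -22/169, 69/13), (-2124/169, -885/169, 116/13)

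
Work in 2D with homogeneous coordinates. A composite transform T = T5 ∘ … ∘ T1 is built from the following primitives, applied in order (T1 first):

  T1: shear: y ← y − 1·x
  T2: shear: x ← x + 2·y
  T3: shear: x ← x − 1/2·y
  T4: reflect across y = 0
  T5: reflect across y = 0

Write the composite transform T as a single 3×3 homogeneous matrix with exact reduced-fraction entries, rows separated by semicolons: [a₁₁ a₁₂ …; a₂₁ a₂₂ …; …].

T1 = [1 0 0; -1 1 0; 0 0 1]
T2·T1 = [-1 2 0; -1 1 0; 0 0 1]
T3·…·T1 = [-1/2 3/2 0; -1 1 0; 0 0 1]
T4·…·T1 = [-1/2 3/2 0; 1 -1 0; 0 0 1]
T5·…·T1 = [-1/2 3/2 0; -1 1 0; 0 0 1]

T = [-1/2 3/2 0; -1 1 0; 0 0 1]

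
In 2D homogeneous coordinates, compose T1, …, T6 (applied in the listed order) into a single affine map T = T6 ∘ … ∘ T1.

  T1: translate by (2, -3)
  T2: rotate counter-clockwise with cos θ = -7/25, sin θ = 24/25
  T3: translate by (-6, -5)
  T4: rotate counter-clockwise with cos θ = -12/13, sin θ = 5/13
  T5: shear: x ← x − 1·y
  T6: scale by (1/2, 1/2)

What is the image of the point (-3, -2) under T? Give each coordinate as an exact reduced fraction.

T1 translate by (2, -3): (-3, -2) → (-1, -5)
T2 rotate counter-clockwise with cos θ = -7/25, sin θ = 24/25: (-1, -5) → (127/25, 11/25)
T3 translate by (-6, -5): (127/25, 11/25) → (-23/25, -114/25)
T4 rotate counter-clockwise with cos θ = -12/13, sin θ = 5/13: (-23/25, -114/25) → (846/325, 1253/325)
T5 shear: x ← x − 1·y: (846/325, 1253/325) → (-407/325, 1253/325)
T6 scale by (1/2, 1/2): (-407/325, 1253/325) → (-407/650, 1253/650)

T(p) = (-407/650, 1253/650)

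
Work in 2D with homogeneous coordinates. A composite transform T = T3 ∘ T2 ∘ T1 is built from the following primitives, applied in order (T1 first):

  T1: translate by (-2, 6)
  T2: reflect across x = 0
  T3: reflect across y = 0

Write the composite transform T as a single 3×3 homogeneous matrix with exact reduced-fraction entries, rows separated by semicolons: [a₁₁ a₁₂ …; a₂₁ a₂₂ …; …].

T = [-1 0 2; 0 -1 -6; 0 0 1]

T1 = [1 0 -2; 0 1 6; 0 0 1]
T2·T1 = [-1 0 2; 0 1 6; 0 0 1]
T3·…·T1 = [-1 0 2; 0 -1 -6; 0 0 1]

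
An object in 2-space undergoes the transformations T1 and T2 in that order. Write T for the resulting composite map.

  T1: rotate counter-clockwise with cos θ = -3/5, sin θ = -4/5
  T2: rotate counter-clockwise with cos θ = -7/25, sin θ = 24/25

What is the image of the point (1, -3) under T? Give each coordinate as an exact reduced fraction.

T1 rotate counter-clockwise with cos θ = -3/5, sin θ = -4/5: (1, -3) → (-3, 1)
T2 rotate counter-clockwise with cos θ = -7/25, sin θ = 24/25: (-3, 1) → (-3/25, -79/25)

T(p) = (-3/25, -79/25)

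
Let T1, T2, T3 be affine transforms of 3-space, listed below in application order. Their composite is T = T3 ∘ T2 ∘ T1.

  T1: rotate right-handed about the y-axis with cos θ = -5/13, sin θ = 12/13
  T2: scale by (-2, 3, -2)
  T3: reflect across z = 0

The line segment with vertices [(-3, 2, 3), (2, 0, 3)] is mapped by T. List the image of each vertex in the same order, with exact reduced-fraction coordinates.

T1 rotate right-handed about the y-axis with cos θ = -5/13, sin θ = 12/13: (-3, 2, 3) → (51/13, 2, 21/13); (2, 0, 3) → (2, 0, -3)
T2 scale by (-2, 3, -2): (51/13, 2, 21/13) → (-102/13, 6, -42/13); (2, 0, -3) → (-4, 0, 6)
T3 reflect across z = 0: (-102/13, 6, -42/13) → (-102/13, 6, 42/13); (-4, 0, 6) → (-4, 0, -6)

image vertices: (-102/13, 6, 42/13), (-4, 0, -6)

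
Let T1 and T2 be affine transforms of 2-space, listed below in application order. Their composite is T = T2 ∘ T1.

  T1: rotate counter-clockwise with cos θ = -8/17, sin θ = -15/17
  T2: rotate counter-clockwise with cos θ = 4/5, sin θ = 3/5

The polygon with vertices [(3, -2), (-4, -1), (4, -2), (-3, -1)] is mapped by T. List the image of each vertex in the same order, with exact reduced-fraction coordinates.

image vertices: (-129/85, -278/85), (-8/5, 19/5), (-116/85, -362/85), (-123/85, 239/85)

T1 rotate counter-clockwise with cos θ = -8/17, sin θ = -15/17: (3, -2) → (-54/17, -29/17); (-4, -1) → (1, 4); (4, -2) → (-62/17, -44/17); (-3, -1) → (9/17, 53/17)
T2 rotate counter-clockwise with cos θ = 4/5, sin θ = 3/5: (-54/17, -29/17) → (-129/85, -278/85); (1, 4) → (-8/5, 19/5); (-62/17, -44/17) → (-116/85, -362/85); (9/17, 53/17) → (-123/85, 239/85)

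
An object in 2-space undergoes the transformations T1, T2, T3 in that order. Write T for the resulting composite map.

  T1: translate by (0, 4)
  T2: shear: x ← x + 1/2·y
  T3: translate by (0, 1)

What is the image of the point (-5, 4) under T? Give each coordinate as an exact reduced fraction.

T(p) = (-1, 9)

T1 translate by (0, 4): (-5, 4) → (-5, 8)
T2 shear: x ← x + 1/2·y: (-5, 8) → (-1, 8)
T3 translate by (0, 1): (-1, 8) → (-1, 9)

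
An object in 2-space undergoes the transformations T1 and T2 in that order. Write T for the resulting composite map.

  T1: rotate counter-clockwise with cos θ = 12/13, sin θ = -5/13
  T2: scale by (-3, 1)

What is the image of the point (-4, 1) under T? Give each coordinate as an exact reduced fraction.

T(p) = (129/13, 32/13)

T1 rotate counter-clockwise with cos θ = 12/13, sin θ = -5/13: (-4, 1) → (-43/13, 32/13)
T2 scale by (-3, 1): (-43/13, 32/13) → (129/13, 32/13)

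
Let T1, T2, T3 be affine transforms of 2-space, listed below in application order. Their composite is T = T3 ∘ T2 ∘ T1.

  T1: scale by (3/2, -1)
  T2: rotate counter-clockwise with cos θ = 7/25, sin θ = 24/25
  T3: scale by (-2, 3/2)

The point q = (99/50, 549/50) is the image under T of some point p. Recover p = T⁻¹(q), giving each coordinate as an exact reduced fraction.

p = (9/2, -3)

T1 = [3/2 0 0; 0 -1 0; 0 0 1]
T2·T1 = [21/50 24/25 0; 36/25 -7/25 0; 0 0 1]
T3·…·T1 = [-21/25 -48/25 0; 54/25 -21/50 0; 0 0 1]
det M = 9/2; M⁻¹ = [-7/75 32/75 0; -12/25 -14/75 0; 0 0 1]
M⁻¹ · (99/50, 549/50)ᵀ = (9/2, -3)ᵀ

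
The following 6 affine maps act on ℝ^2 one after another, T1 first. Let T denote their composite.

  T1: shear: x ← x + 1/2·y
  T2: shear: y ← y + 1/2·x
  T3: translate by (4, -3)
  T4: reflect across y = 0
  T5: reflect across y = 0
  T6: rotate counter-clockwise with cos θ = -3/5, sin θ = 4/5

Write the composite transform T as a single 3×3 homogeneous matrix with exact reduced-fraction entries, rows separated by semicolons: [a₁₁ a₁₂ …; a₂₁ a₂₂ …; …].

T1 = [1 1/2 0; 0 1 0; 0 0 1]
T2·T1 = [1 1/2 0; 1/2 5/4 0; 0 0 1]
T3·…·T1 = [1 1/2 4; 1/2 5/4 -3; 0 0 1]
T4·…·T1 = [1 1/2 4; -1/2 -5/4 3; 0 0 1]
T5·…·T1 = [1 1/2 4; 1/2 5/4 -3; 0 0 1]
T6·…·T1 = [-1 -13/10 0; 1/2 -7/20 5; 0 0 1]

T = [-1 -13/10 0; 1/2 -7/20 5; 0 0 1]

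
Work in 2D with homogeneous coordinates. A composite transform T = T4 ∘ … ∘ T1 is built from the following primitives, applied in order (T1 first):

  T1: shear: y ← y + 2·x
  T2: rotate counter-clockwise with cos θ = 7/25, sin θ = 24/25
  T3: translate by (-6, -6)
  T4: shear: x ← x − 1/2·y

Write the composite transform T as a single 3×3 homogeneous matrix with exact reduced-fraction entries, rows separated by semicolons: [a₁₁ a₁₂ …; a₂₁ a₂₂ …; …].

T1 = [1 0 0; 2 1 0; 0 0 1]
T2·T1 = [-41/25 -24/25 0; 38/25 7/25 0; 0 0 1]
T3·…·T1 = [-41/25 -24/25 -6; 38/25 7/25 -6; 0 0 1]
T4·…·T1 = [-12/5 -11/10 -3; 38/25 7/25 -6; 0 0 1]

T = [-12/5 -11/10 -3; 38/25 7/25 -6; 0 0 1]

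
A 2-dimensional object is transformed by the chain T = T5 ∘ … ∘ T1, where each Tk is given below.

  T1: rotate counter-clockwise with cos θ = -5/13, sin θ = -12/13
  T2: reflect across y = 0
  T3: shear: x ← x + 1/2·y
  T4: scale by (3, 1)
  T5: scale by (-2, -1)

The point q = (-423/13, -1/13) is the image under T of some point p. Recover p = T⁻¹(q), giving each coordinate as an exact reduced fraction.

p = (-2, 5)

T1 = [-5/13 12/13 0; -12/13 -5/13 0; 0 0 1]
T2·T1 = [-5/13 12/13 0; 12/13 5/13 0; 0 0 1]
T3·…·T1 = [1/13 29/26 0; 12/13 5/13 0; 0 0 1]
T4·…·T1 = [3/13 87/26 0; 12/13 5/13 0; 0 0 1]
T5·…·T1 = [-6/13 -87/13 0; -12/13 -5/13 0; 0 0 1]
det M = -6; M⁻¹ = [5/78 -29/26 0; -2/13 1/13 0; 0 0 1]
M⁻¹ · (-423/13, -1/13)ᵀ = (-2, 5)ᵀ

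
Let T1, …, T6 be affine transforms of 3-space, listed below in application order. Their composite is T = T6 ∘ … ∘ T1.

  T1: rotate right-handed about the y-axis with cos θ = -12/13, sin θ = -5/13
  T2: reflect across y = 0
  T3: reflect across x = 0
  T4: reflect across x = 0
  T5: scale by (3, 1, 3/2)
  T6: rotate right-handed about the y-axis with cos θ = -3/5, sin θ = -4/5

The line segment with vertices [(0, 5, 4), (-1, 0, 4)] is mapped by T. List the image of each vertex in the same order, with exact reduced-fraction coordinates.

image vertices: (36/5, -5, -24/65), (6, 0, 57/26)

T1 rotate right-handed about the y-axis with cos θ = -12/13, sin θ = -5/13: (0, 5, 4) → (-20/13, 5, -48/13); (-1, 0, 4) → (-8/13, 0, -53/13)
T2 reflect across y = 0: (-20/13, 5, -48/13) → (-20/13, -5, -48/13); (-8/13, 0, -53/13) → (-8/13, 0, -53/13)
T3 reflect across x = 0: (-20/13, -5, -48/13) → (20/13, -5, -48/13); (-8/13, 0, -53/13) → (8/13, 0, -53/13)
T4 reflect across x = 0: (20/13, -5, -48/13) → (-20/13, -5, -48/13); (8/13, 0, -53/13) → (-8/13, 0, -53/13)
T5 scale by (3, 1, 3/2): (-20/13, -5, -48/13) → (-60/13, -5, -72/13); (-8/13, 0, -53/13) → (-24/13, 0, -159/26)
T6 rotate right-handed about the y-axis with cos θ = -3/5, sin θ = -4/5: (-60/13, -5, -72/13) → (36/5, -5, -24/65); (-24/13, 0, -159/26) → (6, 0, 57/26)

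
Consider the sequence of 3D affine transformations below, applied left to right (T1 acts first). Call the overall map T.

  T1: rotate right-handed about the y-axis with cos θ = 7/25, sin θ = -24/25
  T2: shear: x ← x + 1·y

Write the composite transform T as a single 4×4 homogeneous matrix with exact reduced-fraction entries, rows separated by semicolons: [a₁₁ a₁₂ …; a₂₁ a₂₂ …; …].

T = [7/25 1 -24/25 0; 0 1 0 0; 24/25 0 7/25 0; 0 0 0 1]

T1 = [7/25 0 -24/25 0; 0 1 0 0; 24/25 0 7/25 0; 0 0 0 1]
T2·T1 = [7/25 1 -24/25 0; 0 1 0 0; 24/25 0 7/25 0; 0 0 0 1]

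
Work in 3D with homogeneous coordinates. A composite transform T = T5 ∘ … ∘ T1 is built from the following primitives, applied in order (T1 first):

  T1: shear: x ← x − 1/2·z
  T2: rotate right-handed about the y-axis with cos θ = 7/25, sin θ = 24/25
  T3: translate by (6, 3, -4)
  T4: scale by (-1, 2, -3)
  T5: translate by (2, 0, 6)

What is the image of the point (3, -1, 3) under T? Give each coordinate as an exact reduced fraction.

T(p) = (-73/10, 4, 99/5)

T1 shear: x ← x − 1/2·z: (3, -1, 3) → (3/2, -1, 3)
T2 rotate right-handed about the y-axis with cos θ = 7/25, sin θ = 24/25: (3/2, -1, 3) → (33/10, -1, -3/5)
T3 translate by (6, 3, -4): (33/10, -1, -3/5) → (93/10, 2, -23/5)
T4 scale by (-1, 2, -3): (93/10, 2, -23/5) → (-93/10, 4, 69/5)
T5 translate by (2, 0, 6): (-93/10, 4, 69/5) → (-73/10, 4, 99/5)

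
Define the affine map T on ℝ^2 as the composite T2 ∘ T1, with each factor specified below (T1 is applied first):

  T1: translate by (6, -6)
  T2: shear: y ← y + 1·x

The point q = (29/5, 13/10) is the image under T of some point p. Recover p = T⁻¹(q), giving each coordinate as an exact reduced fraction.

T1 = [1 0 6; 0 1 -6; 0 0 1]
T2·T1 = [1 0 6; 1 1 0; 0 0 1]
det M = 1; M⁻¹ = [1 0 -6; -1 1 6; 0 0 1]
M⁻¹ · (29/5, 13/10)ᵀ = (-1/5, 3/2)ᵀ

p = (-1/5, 3/2)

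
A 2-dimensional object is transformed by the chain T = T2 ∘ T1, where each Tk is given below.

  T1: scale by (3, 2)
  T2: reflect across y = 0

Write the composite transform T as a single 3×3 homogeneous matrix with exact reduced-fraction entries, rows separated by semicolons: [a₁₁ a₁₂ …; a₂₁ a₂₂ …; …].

T1 = [3 0 0; 0 2 0; 0 0 1]
T2·T1 = [3 0 0; 0 -2 0; 0 0 1]

T = [3 0 0; 0 -2 0; 0 0 1]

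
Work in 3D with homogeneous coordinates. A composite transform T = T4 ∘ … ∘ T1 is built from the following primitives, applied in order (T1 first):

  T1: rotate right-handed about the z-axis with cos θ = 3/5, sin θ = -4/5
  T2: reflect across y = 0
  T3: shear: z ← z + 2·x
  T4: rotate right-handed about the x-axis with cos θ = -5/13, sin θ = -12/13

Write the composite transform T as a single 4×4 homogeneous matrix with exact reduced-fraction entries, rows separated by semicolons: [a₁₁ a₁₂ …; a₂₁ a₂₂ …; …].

T = [3/5 4/5 0 0; 4/5 111/65 12/13 0; -6/5 -4/65 -5/13 0; 0 0 0 1]

T1 = [3/5 4/5 0 0; -4/5 3/5 0 0; 0 0 1 0; 0 0 0 1]
T2·T1 = [3/5 4/5 0 0; 4/5 -3/5 0 0; 0 0 1 0; 0 0 0 1]
T3·…·T1 = [3/5 4/5 0 0; 4/5 -3/5 0 0; 6/5 8/5 1 0; 0 0 0 1]
T4·…·T1 = [3/5 4/5 0 0; 4/5 111/65 12/13 0; -6/5 -4/65 -5/13 0; 0 0 0 1]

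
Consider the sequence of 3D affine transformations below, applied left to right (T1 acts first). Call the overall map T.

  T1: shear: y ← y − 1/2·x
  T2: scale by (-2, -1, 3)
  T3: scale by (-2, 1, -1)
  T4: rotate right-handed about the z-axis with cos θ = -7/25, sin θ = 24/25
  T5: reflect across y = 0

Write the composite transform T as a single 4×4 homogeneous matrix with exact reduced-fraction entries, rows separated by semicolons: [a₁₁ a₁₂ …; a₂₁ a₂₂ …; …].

T1 = [1 0 0 0; -1/2 1 0 0; 0 0 1 0; 0 0 0 1]
T2·T1 = [-2 0 0 0; 1/2 -1 0 0; 0 0 3 0; 0 0 0 1]
T3·…·T1 = [4 0 0 0; 1/2 -1 0 0; 0 0 -3 0; 0 0 0 1]
T4·…·T1 = [-8/5 24/25 0 0; 37/10 7/25 0 0; 0 0 -3 0; 0 0 0 1]
T5·…·T1 = [-8/5 24/25 0 0; -37/10 -7/25 0 0; 0 0 -3 0; 0 0 0 1]

T = [-8/5 24/25 0 0; -37/10 -7/25 0 0; 0 0 -3 0; 0 0 0 1]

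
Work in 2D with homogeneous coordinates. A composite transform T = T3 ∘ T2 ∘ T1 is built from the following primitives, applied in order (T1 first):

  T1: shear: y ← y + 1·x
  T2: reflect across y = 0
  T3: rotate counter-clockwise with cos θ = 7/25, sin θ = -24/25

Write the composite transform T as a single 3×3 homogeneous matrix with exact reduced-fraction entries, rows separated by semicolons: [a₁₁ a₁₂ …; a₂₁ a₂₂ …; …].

T = [-17/25 -24/25 0; -31/25 -7/25 0; 0 0 1]

T1 = [1 0 0; 1 1 0; 0 0 1]
T2·T1 = [1 0 0; -1 -1 0; 0 0 1]
T3·…·T1 = [-17/25 -24/25 0; -31/25 -7/25 0; 0 0 1]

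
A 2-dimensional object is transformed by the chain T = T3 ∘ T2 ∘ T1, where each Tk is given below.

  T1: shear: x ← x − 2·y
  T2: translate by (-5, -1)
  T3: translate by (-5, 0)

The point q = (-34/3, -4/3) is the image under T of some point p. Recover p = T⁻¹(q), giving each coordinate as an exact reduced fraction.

T1 = [1 -2 0; 0 1 0; 0 0 1]
T2·T1 = [1 -2 -5; 0 1 -1; 0 0 1]
T3·…·T1 = [1 -2 -10; 0 1 -1; 0 0 1]
det M = 1; M⁻¹ = [1 2 12; 0 1 1; 0 0 1]
M⁻¹ · (-34/3, -4/3)ᵀ = (-2, -1/3)ᵀ

p = (-2, -1/3)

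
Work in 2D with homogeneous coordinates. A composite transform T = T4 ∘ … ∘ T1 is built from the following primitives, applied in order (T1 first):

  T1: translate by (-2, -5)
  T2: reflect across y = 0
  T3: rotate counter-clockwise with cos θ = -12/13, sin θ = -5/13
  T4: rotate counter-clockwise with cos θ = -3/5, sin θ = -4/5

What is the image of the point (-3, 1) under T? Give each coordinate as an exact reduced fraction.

T1 translate by (-2, -5): (-3, 1) → (-5, -4)
T2 reflect across y = 0: (-5, -4) → (-5, 4)
T3 rotate counter-clockwise with cos θ = -12/13, sin θ = -5/13: (-5, 4) → (80/13, -23/13)
T4 rotate counter-clockwise with cos θ = -3/5, sin θ = -4/5: (80/13, -23/13) → (-332/65, -251/65)

T(p) = (-332/65, -251/65)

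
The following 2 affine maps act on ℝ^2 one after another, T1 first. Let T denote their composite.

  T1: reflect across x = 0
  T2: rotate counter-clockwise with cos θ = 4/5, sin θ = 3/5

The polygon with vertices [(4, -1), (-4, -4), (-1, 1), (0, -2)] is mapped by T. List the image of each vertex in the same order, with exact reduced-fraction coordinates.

image vertices: (-13/5, -16/5), (28/5, -4/5), (1/5, 7/5), (6/5, -8/5)

T1 reflect across x = 0: (4, -1) → (-4, -1); (-4, -4) → (4, -4); (-1, 1) → (1, 1); (0, -2) → (0, -2)
T2 rotate counter-clockwise with cos θ = 4/5, sin θ = 3/5: (-4, -1) → (-13/5, -16/5); (4, -4) → (28/5, -4/5); (1, 1) → (1/5, 7/5); (0, -2) → (6/5, -8/5)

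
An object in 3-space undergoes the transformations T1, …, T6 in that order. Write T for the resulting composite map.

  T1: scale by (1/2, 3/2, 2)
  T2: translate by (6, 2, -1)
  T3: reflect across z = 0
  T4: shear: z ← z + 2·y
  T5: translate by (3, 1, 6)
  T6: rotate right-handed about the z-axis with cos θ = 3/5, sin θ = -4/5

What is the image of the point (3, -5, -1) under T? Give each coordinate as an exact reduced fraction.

T(p) = (27/10, -111/10, -2)

T1 scale by (1/2, 3/2, 2): (3, -5, -1) → (3/2, -15/2, -2)
T2 translate by (6, 2, -1): (3/2, -15/2, -2) → (15/2, -11/2, -3)
T3 reflect across z = 0: (15/2, -11/2, -3) → (15/2, -11/2, 3)
T4 shear: z ← z + 2·y: (15/2, -11/2, 3) → (15/2, -11/2, -8)
T5 translate by (3, 1, 6): (15/2, -11/2, -8) → (21/2, -9/2, -2)
T6 rotate right-handed about the z-axis with cos θ = 3/5, sin θ = -4/5: (21/2, -9/2, -2) → (27/10, -111/10, -2)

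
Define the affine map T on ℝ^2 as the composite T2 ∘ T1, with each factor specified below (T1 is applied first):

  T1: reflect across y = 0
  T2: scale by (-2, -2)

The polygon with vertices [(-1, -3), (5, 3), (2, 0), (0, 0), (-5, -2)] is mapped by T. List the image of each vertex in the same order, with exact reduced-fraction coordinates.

image vertices: (2, -6), (-10, 6), (-4, 0), (0, 0), (10, -4)

T1 reflect across y = 0: (-1, -3) → (-1, 3); (5, 3) → (5, -3); (2, 0) → (2, 0); (0, 0) → (0, 0); (-5, -2) → (-5, 2)
T2 scale by (-2, -2): (-1, 3) → (2, -6); (5, -3) → (-10, 6); (2, 0) → (-4, 0); (0, 0) → (0, 0); (-5, 2) → (10, -4)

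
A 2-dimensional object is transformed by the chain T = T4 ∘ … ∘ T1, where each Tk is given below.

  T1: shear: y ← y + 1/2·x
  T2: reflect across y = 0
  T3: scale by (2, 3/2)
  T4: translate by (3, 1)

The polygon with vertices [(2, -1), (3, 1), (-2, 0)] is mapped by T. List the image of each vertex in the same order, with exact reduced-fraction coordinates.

T1 shear: y ← y + 1/2·x: (2, -1) → (2, 0); (3, 1) → (3, 5/2); (-2, 0) → (-2, -1)
T2 reflect across y = 0: (2, 0) → (2, 0); (3, 5/2) → (3, -5/2); (-2, -1) → (-2, 1)
T3 scale by (2, 3/2): (2, 0) → (4, 0); (3, -5/2) → (6, -15/4); (-2, 1) → (-4, 3/2)
T4 translate by (3, 1): (4, 0) → (7, 1); (6, -15/4) → (9, -11/4); (-4, 3/2) → (-1, 5/2)

image vertices: (7, 1), (9, -11/4), (-1, 5/2)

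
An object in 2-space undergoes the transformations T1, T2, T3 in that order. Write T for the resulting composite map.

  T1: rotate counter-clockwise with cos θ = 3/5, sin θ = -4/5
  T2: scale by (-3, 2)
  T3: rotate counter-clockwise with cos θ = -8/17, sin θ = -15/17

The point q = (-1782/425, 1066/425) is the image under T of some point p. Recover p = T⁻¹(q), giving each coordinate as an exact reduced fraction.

T1 = [3/5 4/5 0; -4/5 3/5 0; 0 0 1]
T2·T1 = [-9/5 -12/5 0; -8/5 6/5 0; 0 0 1]
T3·…·T1 = [-48/85 186/85 0; 199/85 132/85 0; 0 0 1]
det M = -6; M⁻¹ = [-22/85 31/85 0; 199/510 8/85 0; 0 0 1]
M⁻¹ · (-1782/425, 1066/425)ᵀ = (2, -7/5)ᵀ

p = (2, -7/5)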